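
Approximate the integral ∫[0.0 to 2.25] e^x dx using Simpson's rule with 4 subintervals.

f(x) = e^x
a = 0.0, b = 2.25, n = 4
h = (b - a)/n = 0.562500

Simpson's rule: (h/3)[f(x₀) + 4f(x₁) + 2f(x₂) + ... + f(xₙ)]

x_0 = 0.0000, f(x_0) = 1.000000, coefficient = 1
x_1 = 0.5625, f(x_1) = 1.755055, coefficient = 4
x_2 = 1.1250, f(x_2) = 3.080217, coefficient = 2
x_3 = 1.6875, f(x_3) = 5.405949, coefficient = 4
x_4 = 2.2500, f(x_4) = 9.487736, coefficient = 1

I ≈ (0.562500/3) × 45.292184 = 8.492284
Exact value: 8.487736
Error: 0.004549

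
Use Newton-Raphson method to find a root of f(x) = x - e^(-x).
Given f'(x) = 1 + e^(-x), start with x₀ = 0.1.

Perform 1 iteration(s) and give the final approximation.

f(x) = x - e^(-x)
f'(x) = 1 + e^(-x)
x₀ = 0.1

Newton-Raphson formula: x_{n+1} = x_n - f(x_n)/f'(x_n)

Iteration 1:
  f(0.100000) = -0.804837
  f'(0.100000) = 1.904837
  x_1 = 0.100000 - (-0.804837)/1.904837 = 0.522523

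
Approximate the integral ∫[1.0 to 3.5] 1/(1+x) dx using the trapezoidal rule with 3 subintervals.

f(x) = 1/(1+x)
a = 1.0, b = 3.5, n = 3
h = (b - a)/n = 0.833333

Trapezoidal rule: (h/2)[f(x₀) + 2f(x₁) + 2f(x₂) + ... + f(xₙ)]

x_0 = 1.0000, f(x_0) = 0.500000, coefficient = 1
x_1 = 1.8333, f(x_1) = 0.352941, coefficient = 2
x_2 = 2.6667, f(x_2) = 0.272727, coefficient = 2
x_3 = 3.5000, f(x_3) = 0.222222, coefficient = 1

I ≈ (0.833333/2) × 1.973559 = 0.822316
Exact value: 0.810930
Error: 0.011386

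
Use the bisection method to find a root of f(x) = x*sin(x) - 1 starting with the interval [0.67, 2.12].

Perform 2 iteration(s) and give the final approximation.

f(x) = x*sin(x) - 1
Initial interval: [0.67, 2.12]

Iteration 1:
  c_1 = (0.670000 + 2.120000)/2 = 1.395000
  f(c_1) = f(1.395000) = 0.373500
  f(a) × f(c) < 0, new interval: [0.670000, 1.395000]
Iteration 2:
  c_2 = (0.670000 + 1.395000)/2 = 1.032500
  f(c_2) = f(1.032500) = -0.113513
  f(a) × f(c) ≥ 0, new interval: [1.032500, 1.395000]

After 2 iteration(s), the approximation is c_2 = 1.032500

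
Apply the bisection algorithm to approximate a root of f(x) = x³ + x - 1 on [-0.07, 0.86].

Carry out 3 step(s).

f(x) = x³ + x - 1
Initial interval: [-0.07, 0.86]

Iteration 1:
  c_1 = (-0.070000 + 0.860000)/2 = 0.395000
  f(c_1) = f(0.395000) = -0.543370
  f(a) × f(c) ≥ 0, new interval: [0.395000, 0.860000]
Iteration 2:
  c_2 = (0.395000 + 0.860000)/2 = 0.627500
  f(c_2) = f(0.627500) = -0.125418
  f(a) × f(c) ≥ 0, new interval: [0.627500, 0.860000]
Iteration 3:
  c_3 = (0.627500 + 0.860000)/2 = 0.743750
  f(c_3) = f(0.743750) = 0.155166
  f(a) × f(c) < 0, new interval: [0.627500, 0.743750]

After 3 iteration(s), the approximation is c_3 = 0.743750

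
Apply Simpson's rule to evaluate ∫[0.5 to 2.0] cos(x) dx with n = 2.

f(x) = cos(x)
a = 0.5, b = 2.0, n = 2
h = (b - a)/n = 0.750000

Simpson's rule: (h/3)[f(x₀) + 4f(x₁) + 2f(x₂) + ... + f(xₙ)]

x_0 = 0.5000, f(x_0) = 0.877583, coefficient = 1
x_1 = 1.2500, f(x_1) = 0.315322, coefficient = 4
x_2 = 2.0000, f(x_2) = -0.416147, coefficient = 1

I ≈ (0.750000/3) × 1.722725 = 0.430681
Exact value: 0.429872
Error: 0.000809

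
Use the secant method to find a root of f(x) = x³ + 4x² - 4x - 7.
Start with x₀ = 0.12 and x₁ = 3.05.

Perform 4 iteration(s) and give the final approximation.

f(x) = x³ + 4x² - 4x - 7
x₀ = 0.12, x₁ = 3.05

Secant formula: x_{n+1} = x_n - f(x_n)(x_n - x_{n-1})/(f(x_n) - f(x_{n-1}))

Iteration 1:
  f(0.120000) = -7.420672
  f(3.050000) = 46.382625
  x_2 = 3.050000 - 46.382625×(3.050000 - 0.120000)/(46.382625 - (-7.420672))
       = 0.524112
Iteration 2:
  f(3.050000) = 46.382625
  f(0.524112) = -7.853704
  x_3 = 0.524112 - (-7.853704)×(0.524112 - 3.050000)/(-7.853704 - 46.382625)
       = 0.889874
Iteration 3:
  f(0.524112) = -7.853704
  f(0.889874) = -6.687324
  x_4 = 0.889874 - (-6.687324)×(0.889874 - 0.524112)/(-6.687324 - (-7.853704))
       = 2.986932
Iteration 4:
  f(0.889874) = -6.687324
  f(2.986932) = 43.388006
  x_5 = 2.986932 - 43.388006×(2.986932 - 0.889874)/(43.388006 - (-6.687324))
       = 1.169926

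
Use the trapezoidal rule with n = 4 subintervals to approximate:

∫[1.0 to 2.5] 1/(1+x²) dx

f(x) = 1/(1+x²)
a = 1.0, b = 2.5, n = 4
h = (b - a)/n = 0.375000

Trapezoidal rule: (h/2)[f(x₀) + 2f(x₁) + 2f(x₂) + ... + f(xₙ)]

x_0 = 1.0000, f(x_0) = 0.500000, coefficient = 1
x_1 = 1.3750, f(x_1) = 0.345946, coefficient = 2
x_2 = 1.7500, f(x_2) = 0.246154, coefficient = 2
x_3 = 2.1250, f(x_3) = 0.181303, coefficient = 2
x_4 = 2.5000, f(x_4) = 0.137931, coefficient = 1

I ≈ (0.375000/2) × 2.184737 = 0.409638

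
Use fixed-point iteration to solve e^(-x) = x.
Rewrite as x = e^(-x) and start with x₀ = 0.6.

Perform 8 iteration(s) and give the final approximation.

Equation: e^(-x) = x
Fixed-point form: x = e^(-x)
x₀ = 0.6

x_1 = g(0.600000) = 0.548812
x_2 = g(0.548812) = 0.577636
x_3 = g(0.577636) = 0.561224
x_4 = g(0.561224) = 0.570511
x_5 = g(0.570511) = 0.565237
x_6 = g(0.565237) = 0.568226
x_7 = g(0.568226) = 0.566530
x_8 = g(0.566530) = 0.567491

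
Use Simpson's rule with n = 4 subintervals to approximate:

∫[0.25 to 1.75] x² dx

f(x) = x²
a = 0.25, b = 1.75, n = 4
h = (b - a)/n = 0.375000

Simpson's rule: (h/3)[f(x₀) + 4f(x₁) + 2f(x₂) + ... + f(xₙ)]

x_0 = 0.2500, f(x_0) = 0.062500, coefficient = 1
x_1 = 0.6250, f(x_1) = 0.390625, coefficient = 4
x_2 = 1.0000, f(x_2) = 1.000000, coefficient = 2
x_3 = 1.3750, f(x_3) = 1.890625, coefficient = 4
x_4 = 1.7500, f(x_4) = 3.062500, coefficient = 1

I ≈ (0.375000/3) × 14.250000 = 1.781250
Exact value: 1.781250
Error: 0.000000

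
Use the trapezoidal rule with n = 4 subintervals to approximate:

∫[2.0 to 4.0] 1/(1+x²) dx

f(x) = 1/(1+x²)
a = 2.0, b = 4.0, n = 4
h = (b - a)/n = 0.500000

Trapezoidal rule: (h/2)[f(x₀) + 2f(x₁) + 2f(x₂) + ... + f(xₙ)]

x_0 = 2.0000, f(x_0) = 0.200000, coefficient = 1
x_1 = 2.5000, f(x_1) = 0.137931, coefficient = 2
x_2 = 3.0000, f(x_2) = 0.100000, coefficient = 2
x_3 = 3.5000, f(x_3) = 0.075472, coefficient = 2
x_4 = 4.0000, f(x_4) = 0.058824, coefficient = 1

I ≈ (0.500000/2) × 0.885629 = 0.221407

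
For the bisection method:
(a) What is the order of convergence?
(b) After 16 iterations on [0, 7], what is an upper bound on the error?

(a) Bisection has linear (order 1) convergence; the error is halved each step.

(b) Error bound = (b-a)/2^n = (7 - 0)/2^{16}
    = 7/2^{16}

(a) 1 (linear); (b) error ≤ 1.07e-04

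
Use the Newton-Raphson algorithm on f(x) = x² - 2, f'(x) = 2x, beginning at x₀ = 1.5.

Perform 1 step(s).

f(x) = x² - 2
f'(x) = 2x
x₀ = 1.5

Newton-Raphson formula: x_{n+1} = x_n - f(x_n)/f'(x_n)

Iteration 1:
  f(1.500000) = 0.250000
  f'(1.500000) = 3.000000
  x_1 = 1.500000 - 0.250000/3.000000 = 1.416667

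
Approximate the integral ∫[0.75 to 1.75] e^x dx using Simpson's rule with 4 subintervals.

f(x) = e^x
a = 0.75, b = 1.75, n = 4
h = (b - a)/n = 0.250000

Simpson's rule: (h/3)[f(x₀) + 4f(x₁) + 2f(x₂) + ... + f(xₙ)]

x_0 = 0.7500, f(x_0) = 2.117000, coefficient = 1
x_1 = 1.0000, f(x_1) = 2.718282, coefficient = 4
x_2 = 1.2500, f(x_2) = 3.490343, coefficient = 2
x_3 = 1.5000, f(x_3) = 4.481689, coefficient = 4
x_4 = 1.7500, f(x_4) = 5.754603, coefficient = 1

I ≈ (0.250000/3) × 43.652172 = 3.637681
Exact value: 3.637603
Error: 0.000078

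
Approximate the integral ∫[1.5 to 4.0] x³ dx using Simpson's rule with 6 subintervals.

f(x) = x³
a = 1.5, b = 4.0, n = 6
h = (b - a)/n = 0.416667

Simpson's rule: (h/3)[f(x₀) + 4f(x₁) + 2f(x₂) + ... + f(xₙ)]

x_0 = 1.5000, f(x_0) = 3.375000, coefficient = 1
x_1 = 1.9167, f(x_1) = 7.041088, coefficient = 4
x_2 = 2.3333, f(x_2) = 12.703704, coefficient = 2
x_3 = 2.7500, f(x_3) = 20.796875, coefficient = 4
x_4 = 3.1667, f(x_4) = 31.754630, coefficient = 2
x_5 = 3.5833, f(x_5) = 46.010995, coefficient = 4
x_6 = 4.0000, f(x_6) = 64.000000, coefficient = 1

I ≈ (0.416667/3) × 451.687500 = 62.734375
Exact value: 62.734375
Error: 0.000000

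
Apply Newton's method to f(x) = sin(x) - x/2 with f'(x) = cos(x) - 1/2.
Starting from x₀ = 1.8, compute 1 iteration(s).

f(x) = sin(x) - x/2
f'(x) = cos(x) - 1/2
x₀ = 1.8

Newton-Raphson formula: x_{n+1} = x_n - f(x_n)/f'(x_n)

Iteration 1:
  f(1.800000) = 0.073848
  f'(1.800000) = -0.727202
  x_1 = 1.800000 - 0.073848/(-0.727202) = 1.901550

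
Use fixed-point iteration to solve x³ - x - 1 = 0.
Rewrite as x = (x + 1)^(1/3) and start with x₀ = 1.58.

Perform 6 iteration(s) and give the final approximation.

Equation: x³ - x - 1 = 0
Fixed-point form: x = (x + 1)^(1/3)
x₀ = 1.58

x_1 = g(1.580000) = 1.371534
x_2 = g(1.371534) = 1.333551
x_3 = g(1.333551) = 1.326394
x_4 = g(1.326394) = 1.325036
x_5 = g(1.325036) = 1.324778
x_6 = g(1.324778) = 1.324729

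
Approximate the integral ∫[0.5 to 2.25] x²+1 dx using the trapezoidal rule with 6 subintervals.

f(x) = x²+1
a = 0.5, b = 2.25, n = 6
h = (b - a)/n = 0.291667

Trapezoidal rule: (h/2)[f(x₀) + 2f(x₁) + 2f(x₂) + ... + f(xₙ)]

x_0 = 0.5000, f(x_0) = 1.250000, coefficient = 1
x_1 = 0.7917, f(x_1) = 1.626736, coefficient = 2
x_2 = 1.0833, f(x_2) = 2.173611, coefficient = 2
x_3 = 1.3750, f(x_3) = 2.890625, coefficient = 2
x_4 = 1.6667, f(x_4) = 3.777778, coefficient = 2
x_5 = 1.9583, f(x_5) = 4.835069, coefficient = 2
x_6 = 2.2500, f(x_6) = 6.062500, coefficient = 1

I ≈ (0.291667/2) × 37.920139 = 5.530020
Exact value: 5.505208
Error: 0.024812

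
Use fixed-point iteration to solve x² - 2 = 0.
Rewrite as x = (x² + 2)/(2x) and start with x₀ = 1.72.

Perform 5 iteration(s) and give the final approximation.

Equation: x² - 2 = 0
Fixed-point form: x = (x² + 2)/(2x)
x₀ = 1.72

x_1 = g(1.720000) = 1.441395
x_2 = g(1.441395) = 1.414470
x_3 = g(1.414470) = 1.414214
x_4 = g(1.414214) = 1.414214
x_5 = g(1.414214) = 1.414214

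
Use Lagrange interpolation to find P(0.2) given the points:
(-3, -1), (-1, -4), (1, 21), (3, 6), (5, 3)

Lagrange interpolation formula:
P(x) = Σ yᵢ × Lᵢ(x)
where Lᵢ(x) = Π_{j≠i} (x - xⱼ)/(xᵢ - xⱼ)

L_0(0.2) = (0.2 - (-1))/(-3 - (-1)) × (0.2 - 1)/(-3 - 1) × (0.2 - 3)/(-3 - 3) × (0.2 - 5)/(-3 - 5) = -0.033600
L_1(0.2) = (0.2 - (-3))/(-1 - (-3)) × (0.2 - 1)/(-1 - 1) × (0.2 - 3)/(-1 - 3) × (0.2 - 5)/(-1 - 5) = 0.358400
L_2(0.2) = (0.2 - (-3))/(1 - (-3)) × (0.2 - (-1))/(1 - (-1)) × (0.2 - 3)/(1 - 3) × (0.2 - 5)/(1 - 5) = 0.806400
L_3(0.2) = (0.2 - (-3))/(3 - (-3)) × (0.2 - (-1))/(3 - (-1)) × (0.2 - 1)/(3 - 1) × (0.2 - 5)/(3 - 5) = -0.153600
L_4(0.2) = (0.2 - (-3))/(5 - (-3)) × (0.2 - (-1))/(5 - (-1)) × (0.2 - 1)/(5 - 1) × (0.2 - 3)/(5 - 3) = 0.022400

P(0.2) = (-1)×L_0(0.2) + (-4)×L_1(0.2) + 21×L_2(0.2) + 6×L_3(0.2) + 3×L_4(0.2)
P(0.2) = 14.680000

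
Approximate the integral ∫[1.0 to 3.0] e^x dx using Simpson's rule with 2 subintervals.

f(x) = e^x
a = 1.0, b = 3.0, n = 2
h = (b - a)/n = 1.000000

Simpson's rule: (h/3)[f(x₀) + 4f(x₁) + 2f(x₂) + ... + f(xₙ)]

x_0 = 1.0000, f(x_0) = 2.718282, coefficient = 1
x_1 = 2.0000, f(x_1) = 7.389056, coefficient = 4
x_2 = 3.0000, f(x_2) = 20.085537, coefficient = 1

I ≈ (1.000000/3) × 52.360043 = 17.453348
Exact value: 17.367255
Error: 0.086093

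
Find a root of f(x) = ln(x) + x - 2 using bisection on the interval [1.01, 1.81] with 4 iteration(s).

f(x) = ln(x) + x - 2
Initial interval: [1.01, 1.81]

Iteration 1:
  c_1 = (1.010000 + 1.810000)/2 = 1.410000
  f(c_1) = f(1.410000) = -0.246410
  f(a) × f(c) ≥ 0, new interval: [1.410000, 1.810000]
Iteration 2:
  c_2 = (1.410000 + 1.810000)/2 = 1.610000
  f(c_2) = f(1.610000) = 0.086234
  f(a) × f(c) < 0, new interval: [1.410000, 1.610000]
Iteration 3:
  c_3 = (1.410000 + 1.610000)/2 = 1.510000
  f(c_3) = f(1.510000) = -0.077890
  f(a) × f(c) ≥ 0, new interval: [1.510000, 1.610000]
Iteration 4:
  c_4 = (1.510000 + 1.610000)/2 = 1.560000
  f(c_4) = f(1.560000) = 0.004686
  f(a) × f(c) < 0, new interval: [1.510000, 1.560000]

After 4 iteration(s), the approximation is c_4 = 1.560000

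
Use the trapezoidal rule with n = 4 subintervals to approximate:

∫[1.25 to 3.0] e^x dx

f(x) = e^x
a = 1.25, b = 3.0, n = 4
h = (b - a)/n = 0.437500

Trapezoidal rule: (h/2)[f(x₀) + 2f(x₁) + 2f(x₂) + ... + f(xₙ)]

x_0 = 1.2500, f(x_0) = 3.490343, coefficient = 1
x_1 = 1.6875, f(x_1) = 5.405949, coefficient = 2
x_2 = 2.1250, f(x_2) = 8.372897, coefficient = 2
x_3 = 2.5625, f(x_3) = 12.968197, coefficient = 2
x_4 = 3.0000, f(x_4) = 20.085537, coefficient = 1

I ≈ (0.437500/2) × 77.069967 = 16.859055
Exact value: 16.595194
Error: 0.263861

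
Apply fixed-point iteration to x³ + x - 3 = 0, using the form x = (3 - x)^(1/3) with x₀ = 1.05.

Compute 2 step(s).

Equation: x³ + x - 3 = 0
Fixed-point form: x = (3 - x)^(1/3)
x₀ = 1.05

x_1 = g(1.050000) = 1.249333
x_2 = g(1.249333) = 1.205224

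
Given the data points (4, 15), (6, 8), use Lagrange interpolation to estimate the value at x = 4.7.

Lagrange interpolation formula:
P(x) = Σ yᵢ × Lᵢ(x)
where Lᵢ(x) = Π_{j≠i} (x - xⱼ)/(xᵢ - xⱼ)

L_0(4.7) = (4.7 - 6)/(4 - 6) = 0.650000
L_1(4.7) = (4.7 - 4)/(6 - 4) = 0.350000

P(4.7) = 15×L_0(4.7) + 8×L_1(4.7)
P(4.7) = 12.550000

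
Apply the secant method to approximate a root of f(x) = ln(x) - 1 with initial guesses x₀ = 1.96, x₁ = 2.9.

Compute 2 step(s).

f(x) = ln(x) - 1
x₀ = 1.96, x₁ = 2.9

Secant formula: x_{n+1} = x_n - f(x_n)(x_n - x_{n-1})/(f(x_n) - f(x_{n-1}))

Iteration 1:
  f(1.960000) = -0.327056
  f(2.900000) = 0.064711
  x_2 = 2.900000 - 0.064711×(2.900000 - 1.960000)/(0.064711 - (-0.327056))
       = 2.744734
Iteration 2:
  f(2.900000) = 0.064711
  f(2.744734) = 0.009684
  x_3 = 2.744734 - 0.009684×(2.744734 - 2.900000)/(0.009684 - 0.064711)
       = 2.717409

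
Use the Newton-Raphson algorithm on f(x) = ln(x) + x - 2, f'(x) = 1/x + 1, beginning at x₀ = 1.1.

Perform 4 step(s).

f(x) = ln(x) + x - 2
f'(x) = 1/x + 1
x₀ = 1.1

Newton-Raphson formula: x_{n+1} = x_n - f(x_n)/f'(x_n)

Iteration 1:
  f(1.100000) = -0.804690
  f'(1.100000) = 1.909091
  x_1 = 1.100000 - (-0.804690)/1.909091 = 1.521504
Iteration 2:
  f(1.521504) = -0.058796
  f'(1.521504) = 1.657244
  x_2 = 1.521504 - (-0.058796)/1.657244 = 1.556983
Iteration 3:
  f(1.556983) = -0.000268
  f'(1.556983) = 1.642268
  x_3 = 1.556983 - (-0.000268)/1.642268 = 1.557146
Iteration 4:
  f(1.557146) = 0.000000
  f'(1.557146) = 1.642201
  x_4 = 1.557146 - 0.000000/1.642201 = 1.557146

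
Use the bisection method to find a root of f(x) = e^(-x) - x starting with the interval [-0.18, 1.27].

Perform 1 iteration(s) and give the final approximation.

f(x) = e^(-x) - x
Initial interval: [-0.18, 1.27]

Iteration 1:
  c_1 = (-0.180000 + 1.270000)/2 = 0.545000
  f(c_1) = f(0.545000) = 0.034842
  f(a) × f(c) ≥ 0, new interval: [0.545000, 1.270000]

After 1 iteration(s), the approximation is c_1 = 0.545000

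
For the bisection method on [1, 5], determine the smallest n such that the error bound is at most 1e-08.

We need (b-a)/2^n ≤ 1e-08
(5 - 1)/2^n ≤ 1e-08
4/2^n ≤ 1e-08
2^n ≥ 400000000
n ≥ log₂(400000000) = 28.58
n ≥ 29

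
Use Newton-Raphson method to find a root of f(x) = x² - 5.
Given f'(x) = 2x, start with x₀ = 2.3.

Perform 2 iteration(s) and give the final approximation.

f(x) = x² - 5
f'(x) = 2x
x₀ = 2.3

Newton-Raphson formula: x_{n+1} = x_n - f(x_n)/f'(x_n)

Iteration 1:
  f(2.300000) = 0.290000
  f'(2.300000) = 4.600000
  x_1 = 2.300000 - 0.290000/4.600000 = 2.236957
Iteration 2:
  f(2.236957) = 0.003974
  f'(2.236957) = 4.473913
  x_2 = 2.236957 - 0.003974/4.473913 = 2.236068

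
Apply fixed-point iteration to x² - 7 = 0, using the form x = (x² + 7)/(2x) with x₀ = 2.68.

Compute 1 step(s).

Equation: x² - 7 = 0
Fixed-point form: x = (x² + 7)/(2x)
x₀ = 2.68

x_1 = g(2.680000) = 2.645970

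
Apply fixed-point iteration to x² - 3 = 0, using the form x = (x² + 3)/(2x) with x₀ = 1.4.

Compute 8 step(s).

Equation: x² - 3 = 0
Fixed-point form: x = (x² + 3)/(2x)
x₀ = 1.4

x_1 = g(1.400000) = 1.771429
x_2 = g(1.771429) = 1.732488
x_3 = g(1.732488) = 1.732051
x_4 = g(1.732051) = 1.732051
x_5 = g(1.732051) = 1.732051
x_6 = g(1.732051) = 1.732051
x_7 = g(1.732051) = 1.732051
x_8 = g(1.732051) = 1.732051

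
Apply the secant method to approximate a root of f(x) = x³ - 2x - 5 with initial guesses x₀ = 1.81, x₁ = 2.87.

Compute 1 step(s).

f(x) = x³ - 2x - 5
x₀ = 1.81, x₁ = 2.87

Secant formula: x_{n+1} = x_n - f(x_n)(x_n - x_{n-1})/(f(x_n) - f(x_{n-1}))

Iteration 1:
  f(1.810000) = -2.690259
  f(2.870000) = 12.899903
  x_2 = 2.870000 - 12.899903×(2.870000 - 1.810000)/(12.899903 - (-2.690259))
       = 1.992915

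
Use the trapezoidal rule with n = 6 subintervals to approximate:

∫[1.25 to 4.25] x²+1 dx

f(x) = x²+1
a = 1.25, b = 4.25, n = 6
h = (b - a)/n = 0.500000

Trapezoidal rule: (h/2)[f(x₀) + 2f(x₁) + 2f(x₂) + ... + f(xₙ)]

x_0 = 1.2500, f(x_0) = 2.562500, coefficient = 1
x_1 = 1.7500, f(x_1) = 4.062500, coefficient = 2
x_2 = 2.2500, f(x_2) = 6.062500, coefficient = 2
x_3 = 2.7500, f(x_3) = 8.562500, coefficient = 2
x_4 = 3.2500, f(x_4) = 11.562500, coefficient = 2
x_5 = 3.7500, f(x_5) = 15.062500, coefficient = 2
x_6 = 4.2500, f(x_6) = 19.062500, coefficient = 1

I ≈ (0.500000/2) × 112.250000 = 28.062500
Exact value: 27.937500
Error: 0.125000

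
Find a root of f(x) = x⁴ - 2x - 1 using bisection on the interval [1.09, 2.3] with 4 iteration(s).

f(x) = x⁴ - 2x - 1
Initial interval: [1.09, 2.3]

Iteration 1:
  c_1 = (1.090000 + 2.300000)/2 = 1.695000
  f(c_1) = f(1.695000) = 3.864273
  f(a) × f(c) < 0, new interval: [1.090000, 1.695000]
Iteration 2:
  c_2 = (1.090000 + 1.695000)/2 = 1.392500
  f(c_2) = f(1.392500) = -0.025061
  f(a) × f(c) ≥ 0, new interval: [1.392500, 1.695000]
Iteration 3:
  c_3 = (1.392500 + 1.695000)/2 = 1.543750
  f(c_3) = f(1.543750) = 1.591971
  f(a) × f(c) < 0, new interval: [1.392500, 1.543750]
Iteration 4:
  c_4 = (1.392500 + 1.543750)/2 = 1.468125
  f(c_4) = f(1.468125) = 0.709460
  f(a) × f(c) < 0, new interval: [1.392500, 1.468125]

After 4 iteration(s), the approximation is c_4 = 1.468125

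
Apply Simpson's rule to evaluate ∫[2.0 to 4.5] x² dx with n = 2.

f(x) = x²
a = 2.0, b = 4.5, n = 2
h = (b - a)/n = 1.250000

Simpson's rule: (h/3)[f(x₀) + 4f(x₁) + 2f(x₂) + ... + f(xₙ)]

x_0 = 2.0000, f(x_0) = 4.000000, coefficient = 1
x_1 = 3.2500, f(x_1) = 10.562500, coefficient = 4
x_2 = 4.5000, f(x_2) = 20.250000, coefficient = 1

I ≈ (1.250000/3) × 66.500000 = 27.708333
Exact value: 27.708333
Error: 0.000000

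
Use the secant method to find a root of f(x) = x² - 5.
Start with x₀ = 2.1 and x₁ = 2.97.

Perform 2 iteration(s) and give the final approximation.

f(x) = x² - 5
x₀ = 2.1, x₁ = 2.97

Secant formula: x_{n+1} = x_n - f(x_n)(x_n - x_{n-1})/(f(x_n) - f(x_{n-1}))

Iteration 1:
  f(2.100000) = -0.590000
  f(2.970000) = 3.820900
  x_2 = 2.970000 - 3.820900×(2.970000 - 2.100000)/(3.820900 - (-0.590000))
       = 2.216371
Iteration 2:
  f(2.970000) = 3.820900
  f(2.216371) = -0.087700
  x_3 = 2.216371 - (-0.087700)×(2.216371 - 2.970000)/(-0.087700 - 3.820900)
       = 2.233281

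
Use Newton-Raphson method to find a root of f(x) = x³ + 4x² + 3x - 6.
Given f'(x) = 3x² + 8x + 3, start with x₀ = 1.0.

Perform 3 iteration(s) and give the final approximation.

f(x) = x³ + 4x² + 3x - 6
f'(x) = 3x² + 8x + 3
x₀ = 1.0

Newton-Raphson formula: x_{n+1} = x_n - f(x_n)/f'(x_n)

Iteration 1:
  f(1.000000) = 2.000000
  f'(1.000000) = 14.000000
  x_1 = 1.000000 - 2.000000/14.000000 = 0.857143
Iteration 2:
  f(0.857143) = 0.139942
  f'(0.857143) = 12.061224
  x_2 = 0.857143 - 0.139942/12.061224 = 0.845540
Iteration 3:
  f(0.845540) = 0.000883
  f'(0.845540) = 11.909137
  x_3 = 0.845540 - 0.000883/11.909137 = 0.845466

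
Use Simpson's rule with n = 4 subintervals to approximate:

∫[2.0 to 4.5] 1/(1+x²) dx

f(x) = 1/(1+x²)
a = 2.0, b = 4.5, n = 4
h = (b - a)/n = 0.625000

Simpson's rule: (h/3)[f(x₀) + 4f(x₁) + 2f(x₂) + ... + f(xₙ)]

x_0 = 2.0000, f(x_0) = 0.200000, coefficient = 1
x_1 = 2.6250, f(x_1) = 0.126733, coefficient = 4
x_2 = 3.2500, f(x_2) = 0.086486, coefficient = 2
x_3 = 3.8750, f(x_3) = 0.062439, coefficient = 4
x_4 = 4.5000, f(x_4) = 0.047059, coefficient = 1

I ≈ (0.625000/3) × 1.176719 = 0.245150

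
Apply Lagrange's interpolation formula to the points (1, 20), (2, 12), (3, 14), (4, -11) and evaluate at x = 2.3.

Lagrange interpolation formula:
P(x) = Σ yᵢ × Lᵢ(x)
where Lᵢ(x) = Π_{j≠i} (x - xⱼ)/(xᵢ - xⱼ)

L_0(2.3) = (2.3 - 2)/(1 - 2) × (2.3 - 3)/(1 - 3) × (2.3 - 4)/(1 - 4) = -0.059500
L_1(2.3) = (2.3 - 1)/(2 - 1) × (2.3 - 3)/(2 - 3) × (2.3 - 4)/(2 - 4) = 0.773500
L_2(2.3) = (2.3 - 1)/(3 - 1) × (2.3 - 2)/(3 - 2) × (2.3 - 4)/(3 - 4) = 0.331500
L_3(2.3) = (2.3 - 1)/(4 - 1) × (2.3 - 2)/(4 - 2) × (2.3 - 3)/(4 - 3) = -0.045500

P(2.3) = 20×L_0(2.3) + 12×L_1(2.3) + 14×L_2(2.3) + (-11)×L_3(2.3)
P(2.3) = 13.233500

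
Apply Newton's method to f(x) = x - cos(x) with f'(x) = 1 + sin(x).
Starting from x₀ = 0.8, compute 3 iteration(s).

f(x) = x - cos(x)
f'(x) = 1 + sin(x)
x₀ = 0.8

Newton-Raphson formula: x_{n+1} = x_n - f(x_n)/f'(x_n)

Iteration 1:
  f(0.800000) = 0.103293
  f'(0.800000) = 1.717356
  x_1 = 0.800000 - 0.103293/1.717356 = 0.739853
Iteration 2:
  f(0.739853) = 0.001286
  f'(0.739853) = 1.674180
  x_2 = 0.739853 - 0.001286/1.674180 = 0.739085
Iteration 3:
  f(0.739085) = 0.000000
  f'(0.739085) = 1.673612
  x_3 = 0.739085 - 0.000000/1.673612 = 0.739085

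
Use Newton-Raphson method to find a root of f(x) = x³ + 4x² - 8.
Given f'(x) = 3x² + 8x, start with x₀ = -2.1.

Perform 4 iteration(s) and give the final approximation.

f(x) = x³ + 4x² - 8
f'(x) = 3x² + 8x
x₀ = -2.1

Newton-Raphson formula: x_{n+1} = x_n - f(x_n)/f'(x_n)

Iteration 1:
  f(-2.100000) = 0.379000
  f'(-2.100000) = -3.570000
  x_1 = -2.100000 - 0.379000/(-3.570000) = -1.993838
Iteration 2:
  f(-1.993838) = -0.024726
  f'(-1.993838) = -4.024536
  x_2 = -1.993838 - (-0.024726)/(-4.024536) = -1.999981
Iteration 3:
  f(-1.999981) = -0.000075
  f'(-1.999981) = -4.000075
  x_3 = -1.999981 - (-0.000075)/(-4.000075) = -2.000000
Iteration 4:
  f(-2.000000) = 0.000000
  f'(-2.000000) = -4.000000
  x_4 = -2.000000 - 0.000000/(-4.000000) = -2.000000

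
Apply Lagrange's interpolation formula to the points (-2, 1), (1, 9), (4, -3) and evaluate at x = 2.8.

Lagrange interpolation formula:
P(x) = Σ yᵢ × Lᵢ(x)
where Lᵢ(x) = Π_{j≠i} (x - xⱼ)/(xᵢ - xⱼ)

L_0(2.8) = (2.8 - 1)/(-2 - 1) × (2.8 - 4)/(-2 - 4) = -0.120000
L_1(2.8) = (2.8 - (-2))/(1 - (-2)) × (2.8 - 4)/(1 - 4) = 0.640000
L_2(2.8) = (2.8 - (-2))/(4 - (-2)) × (2.8 - 1)/(4 - 1) = 0.480000

P(2.8) = 1×L_0(2.8) + 9×L_1(2.8) + (-3)×L_2(2.8)
P(2.8) = 4.200000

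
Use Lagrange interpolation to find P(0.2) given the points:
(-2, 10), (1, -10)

Lagrange interpolation formula:
P(x) = Σ yᵢ × Lᵢ(x)
where Lᵢ(x) = Π_{j≠i} (x - xⱼ)/(xᵢ - xⱼ)

L_0(0.2) = (0.2 - 1)/(-2 - 1) = 0.266667
L_1(0.2) = (0.2 - (-2))/(1 - (-2)) = 0.733333

P(0.2) = 10×L_0(0.2) + (-10)×L_1(0.2)
P(0.2) = -4.666667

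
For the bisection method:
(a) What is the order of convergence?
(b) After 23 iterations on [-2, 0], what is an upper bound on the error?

(a) Bisection has linear (order 1) convergence; the error is halved each step.

(b) Error bound = (b-a)/2^n = (0 - (-2))/2^{23}
    = 2/2^{23}

(a) 1 (linear); (b) error ≤ 2.38e-07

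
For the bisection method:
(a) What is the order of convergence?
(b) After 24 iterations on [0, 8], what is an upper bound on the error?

(a) Bisection has linear (order 1) convergence; the error is halved each step.

(b) Error bound = (b-a)/2^n = (8 - 0)/2^{24}
    = 8/2^{24}

(a) 1 (linear); (b) error ≤ 4.77e-07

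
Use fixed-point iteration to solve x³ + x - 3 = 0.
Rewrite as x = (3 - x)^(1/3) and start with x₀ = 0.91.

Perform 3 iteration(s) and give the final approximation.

Equation: x³ + x - 3 = 0
Fixed-point form: x = (3 - x)^(1/3)
x₀ = 0.91

x_1 = g(0.910000) = 1.278543
x_2 = g(1.278543) = 1.198483
x_3 = g(1.198483) = 1.216782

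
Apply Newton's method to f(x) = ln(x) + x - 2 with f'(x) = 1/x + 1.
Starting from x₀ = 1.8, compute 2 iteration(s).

f(x) = ln(x) + x - 2
f'(x) = 1/x + 1
x₀ = 1.8

Newton-Raphson formula: x_{n+1} = x_n - f(x_n)/f'(x_n)

Iteration 1:
  f(1.800000) = 0.387787
  f'(1.800000) = 1.555556
  x_1 = 1.800000 - 0.387787/1.555556 = 1.550709
Iteration 2:
  f(1.550709) = -0.010579
  f'(1.550709) = 1.644866
  x_2 = 1.550709 - (-0.010579)/1.644866 = 1.557140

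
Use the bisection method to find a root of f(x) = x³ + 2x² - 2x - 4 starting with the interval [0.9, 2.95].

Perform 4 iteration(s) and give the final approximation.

f(x) = x³ + 2x² - 2x - 4
Initial interval: [0.9, 2.95]

Iteration 1:
  c_1 = (0.900000 + 2.950000)/2 = 1.925000
  f(c_1) = f(1.925000) = 6.694578
  f(a) × f(c) < 0, new interval: [0.900000, 1.925000]
Iteration 2:
  c_2 = (0.900000 + 1.925000)/2 = 1.412500
  f(c_2) = f(1.412500) = -0.016529
  f(a) × f(c) ≥ 0, new interval: [1.412500, 1.925000]
Iteration 3:
  c_3 = (1.412500 + 1.925000)/2 = 1.668750
  f(c_3) = f(1.668750) = 2.878966
  f(a) × f(c) < 0, new interval: [1.412500, 1.668750]
Iteration 4:
  c_4 = (1.412500 + 1.668750)/2 = 1.540625
  f(c_4) = f(1.540625) = 1.322513
  f(a) × f(c) < 0, new interval: [1.412500, 1.540625]

After 4 iteration(s), the approximation is c_4 = 1.540625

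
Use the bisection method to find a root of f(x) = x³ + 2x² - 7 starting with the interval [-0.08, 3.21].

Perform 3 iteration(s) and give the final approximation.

f(x) = x³ + 2x² - 7
Initial interval: [-0.08, 3.21]

Iteration 1:
  c_1 = (-0.080000 + 3.210000)/2 = 1.565000
  f(c_1) = f(1.565000) = 1.731487
  f(a) × f(c) < 0, new interval: [-0.080000, 1.565000]
Iteration 2:
  c_2 = (-0.080000 + 1.565000)/2 = 0.742500
  f(c_2) = f(0.742500) = -5.488043
  f(a) × f(c) ≥ 0, new interval: [0.742500, 1.565000]
Iteration 3:
  c_3 = (0.742500 + 1.565000)/2 = 1.153750
  f(c_3) = f(1.153750) = -2.801920
  f(a) × f(c) ≥ 0, new interval: [1.153750, 1.565000]

After 3 iteration(s), the approximation is c_3 = 1.153750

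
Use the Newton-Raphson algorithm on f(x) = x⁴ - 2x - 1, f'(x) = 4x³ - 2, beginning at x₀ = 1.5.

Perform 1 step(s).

f(x) = x⁴ - 2x - 1
f'(x) = 4x³ - 2
x₀ = 1.5

Newton-Raphson formula: x_{n+1} = x_n - f(x_n)/f'(x_n)

Iteration 1:
  f(1.500000) = 1.062500
  f'(1.500000) = 11.500000
  x_1 = 1.500000 - 1.062500/11.500000 = 1.407609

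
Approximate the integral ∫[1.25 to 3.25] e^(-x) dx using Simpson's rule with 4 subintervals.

f(x) = e^(-x)
a = 1.25, b = 3.25, n = 4
h = (b - a)/n = 0.500000

Simpson's rule: (h/3)[f(x₀) + 4f(x₁) + 2f(x₂) + ... + f(xₙ)]

x_0 = 1.2500, f(x_0) = 0.286505, coefficient = 1
x_1 = 1.7500, f(x_1) = 0.173774, coefficient = 4
x_2 = 2.2500, f(x_2) = 0.105399, coefficient = 2
x_3 = 2.7500, f(x_3) = 0.063928, coefficient = 4
x_4 = 3.2500, f(x_4) = 0.038774, coefficient = 1

I ≈ (0.500000/3) × 1.486885 = 0.247814
Exact value: 0.247731
Error: 0.000084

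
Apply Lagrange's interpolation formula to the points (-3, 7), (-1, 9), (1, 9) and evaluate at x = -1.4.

Lagrange interpolation formula:
P(x) = Σ yᵢ × Lᵢ(x)
where Lᵢ(x) = Π_{j≠i} (x - xⱼ)/(xᵢ - xⱼ)

L_0(-1.4) = (-1.4 - (-1))/(-3 - (-1)) × (-1.4 - 1)/(-3 - 1) = 0.120000
L_1(-1.4) = (-1.4 - (-3))/(-1 - (-3)) × (-1.4 - 1)/(-1 - 1) = 0.960000
L_2(-1.4) = (-1.4 - (-3))/(1 - (-3)) × (-1.4 - (-1))/(1 - (-1)) = -0.080000

P(-1.4) = 7×L_0(-1.4) + 9×L_1(-1.4) + 9×L_2(-1.4)
P(-1.4) = 8.760000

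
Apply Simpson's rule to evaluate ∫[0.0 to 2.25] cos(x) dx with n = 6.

f(x) = cos(x)
a = 0.0, b = 2.25, n = 6
h = (b - a)/n = 0.375000

Simpson's rule: (h/3)[f(x₀) + 4f(x₁) + 2f(x₂) + ... + f(xₙ)]

x_0 = 0.0000, f(x_0) = 1.000000, coefficient = 1
x_1 = 0.3750, f(x_1) = 0.930508, coefficient = 4
x_2 = 0.7500, f(x_2) = 0.731689, coefficient = 2
x_3 = 1.1250, f(x_3) = 0.431177, coefficient = 4
x_4 = 1.5000, f(x_4) = 0.070737, coefficient = 2
x_5 = 1.8750, f(x_5) = -0.299534, coefficient = 4
x_6 = 2.2500, f(x_6) = -0.628174, coefficient = 1

I ≈ (0.375000/3) × 6.225281 = 0.778160
Exact value: 0.778073
Error: 0.000087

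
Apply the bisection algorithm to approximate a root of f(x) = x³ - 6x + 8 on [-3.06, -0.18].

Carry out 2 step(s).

f(x) = x³ - 6x + 8
Initial interval: [-3.06, -0.18]

Iteration 1:
  c_1 = (-3.060000 + (-0.180000))/2 = -1.620000
  f(c_1) = f(-1.620000) = 13.468472
  f(a) × f(c) < 0, new interval: [-3.060000, -1.620000]
Iteration 2:
  c_2 = (-3.060000 + (-1.620000))/2 = -2.340000
  f(c_2) = f(-2.340000) = 9.227096
  f(a) × f(c) < 0, new interval: [-3.060000, -2.340000]

After 2 iteration(s), the approximation is c_2 = -2.340000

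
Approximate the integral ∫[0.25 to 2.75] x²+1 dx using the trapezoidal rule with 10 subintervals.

f(x) = x²+1
a = 0.25, b = 2.75, n = 10
h = (b - a)/n = 0.250000

Trapezoidal rule: (h/2)[f(x₀) + 2f(x₁) + 2f(x₂) + ... + f(xₙ)]

x_0 = 0.2500, f(x_0) = 1.062500, coefficient = 1
x_1 = 0.5000, f(x_1) = 1.250000, coefficient = 2
x_2 = 0.7500, f(x_2) = 1.562500, coefficient = 2
x_3 = 1.0000, f(x_3) = 2.000000, coefficient = 2
x_4 = 1.2500, f(x_4) = 2.562500, coefficient = 2
x_5 = 1.5000, f(x_5) = 3.250000, coefficient = 2
x_6 = 1.7500, f(x_6) = 4.062500, coefficient = 2
x_7 = 2.0000, f(x_7) = 5.000000, coefficient = 2
x_8 = 2.2500, f(x_8) = 6.062500, coefficient = 2
x_9 = 2.5000, f(x_9) = 7.250000, coefficient = 2
x_10 = 2.7500, f(x_10) = 8.562500, coefficient = 1

I ≈ (0.250000/2) × 75.625000 = 9.453125
Exact value: 9.427083
Error: 0.026042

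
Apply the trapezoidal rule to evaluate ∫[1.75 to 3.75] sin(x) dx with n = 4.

f(x) = sin(x)
a = 1.75, b = 3.75, n = 4
h = (b - a)/n = 0.500000

Trapezoidal rule: (h/2)[f(x₀) + 2f(x₁) + 2f(x₂) + ... + f(xₙ)]

x_0 = 1.7500, f(x_0) = 0.983986, coefficient = 1
x_1 = 2.2500, f(x_1) = 0.778073, coefficient = 2
x_2 = 2.7500, f(x_2) = 0.381661, coefficient = 2
x_3 = 3.2500, f(x_3) = -0.108195, coefficient = 2
x_4 = 3.7500, f(x_4) = -0.571561, coefficient = 1

I ≈ (0.500000/2) × 2.515503 = 0.628876
Exact value: 0.642313
Error: 0.013438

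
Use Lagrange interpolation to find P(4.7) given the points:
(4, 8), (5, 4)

Lagrange interpolation formula:
P(x) = Σ yᵢ × Lᵢ(x)
where Lᵢ(x) = Π_{j≠i} (x - xⱼ)/(xᵢ - xⱼ)

L_0(4.7) = (4.7 - 5)/(4 - 5) = 0.300000
L_1(4.7) = (4.7 - 4)/(5 - 4) = 0.700000

P(4.7) = 8×L_0(4.7) + 4×L_1(4.7)
P(4.7) = 5.200000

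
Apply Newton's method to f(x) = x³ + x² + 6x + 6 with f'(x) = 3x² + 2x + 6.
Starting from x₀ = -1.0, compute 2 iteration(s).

f(x) = x³ + x² + 6x + 6
f'(x) = 3x² + 2x + 6
x₀ = -1.0

Newton-Raphson formula: x_{n+1} = x_n - f(x_n)/f'(x_n)

Iteration 1:
  f(-1.000000) = 0.000000
  f'(-1.000000) = 7.000000
  x_1 = -1.000000 - 0.000000/7.000000 = -1.000000
Iteration 2:
  f(-1.000000) = 0.000000
  f'(-1.000000) = 7.000000
  x_2 = -1.000000 - 0.000000/7.000000 = -1.000000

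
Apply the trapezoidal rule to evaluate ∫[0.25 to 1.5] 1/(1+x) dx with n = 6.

f(x) = 1/(1+x)
a = 0.25, b = 1.5, n = 6
h = (b - a)/n = 0.208333

Trapezoidal rule: (h/2)[f(x₀) + 2f(x₁) + 2f(x₂) + ... + f(xₙ)]

x_0 = 0.2500, f(x_0) = 0.800000, coefficient = 1
x_1 = 0.4583, f(x_1) = 0.685714, coefficient = 2
x_2 = 0.6667, f(x_2) = 0.600000, coefficient = 2
x_3 = 0.8750, f(x_3) = 0.533333, coefficient = 2
x_4 = 1.0833, f(x_4) = 0.480000, coefficient = 2
x_5 = 1.2917, f(x_5) = 0.436364, coefficient = 2
x_6 = 1.5000, f(x_6) = 0.400000, coefficient = 1

I ≈ (0.208333/2) × 6.670823 = 0.694877
Exact value: 0.693147
Error: 0.001730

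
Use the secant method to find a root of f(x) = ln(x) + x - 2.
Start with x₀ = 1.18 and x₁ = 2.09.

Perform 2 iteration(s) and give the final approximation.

f(x) = ln(x) + x - 2
x₀ = 1.18, x₁ = 2.09

Secant formula: x_{n+1} = x_n - f(x_n)(x_n - x_{n-1})/(f(x_n) - f(x_{n-1}))

Iteration 1:
  f(1.180000) = -0.654486
  f(2.090000) = 0.827164
  x_2 = 2.090000 - 0.827164×(2.090000 - 1.180000)/(0.827164 - (-0.654486))
       = 1.581972
Iteration 2:
  f(2.090000) = 0.827164
  f(1.581972) = 0.040644
  x_3 = 1.581972 - 0.040644×(1.581972 - 2.090000)/(0.040644 - 0.827164)
       = 1.555719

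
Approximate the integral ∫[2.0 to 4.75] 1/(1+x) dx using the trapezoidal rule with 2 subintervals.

f(x) = 1/(1+x)
a = 2.0, b = 4.75, n = 2
h = (b - a)/n = 1.375000

Trapezoidal rule: (h/2)[f(x₀) + 2f(x₁) + 2f(x₂) + ... + f(xₙ)]

x_0 = 2.0000, f(x_0) = 0.333333, coefficient = 1
x_1 = 3.3750, f(x_1) = 0.228571, coefficient = 2
x_2 = 4.7500, f(x_2) = 0.173913, coefficient = 1

I ≈ (1.375000/2) × 0.964389 = 0.663018
Exact value: 0.650588
Error: 0.012430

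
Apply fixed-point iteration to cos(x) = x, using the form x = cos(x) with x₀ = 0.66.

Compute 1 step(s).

Equation: cos(x) = x
Fixed-point form: x = cos(x)
x₀ = 0.66

x_1 = g(0.660000) = 0.789992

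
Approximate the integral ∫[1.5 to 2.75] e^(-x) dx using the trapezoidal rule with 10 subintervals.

f(x) = e^(-x)
a = 1.5, b = 2.75, n = 10
h = (b - a)/n = 0.125000

Trapezoidal rule: (h/2)[f(x₀) + 2f(x₁) + 2f(x₂) + ... + f(xₙ)]

x_0 = 1.5000, f(x_0) = 0.223130, coefficient = 1
x_1 = 1.6250, f(x_1) = 0.196912, coefficient = 2
x_2 = 1.7500, f(x_2) = 0.173774, coefficient = 2
x_3 = 1.8750, f(x_3) = 0.153355, coefficient = 2
x_4 = 2.0000, f(x_4) = 0.135335, coefficient = 2
x_5 = 2.1250, f(x_5) = 0.119433, coefficient = 2
x_6 = 2.2500, f(x_6) = 0.105399, coefficient = 2
x_7 = 2.3750, f(x_7) = 0.093014, coefficient = 2
x_8 = 2.5000, f(x_8) = 0.082085, coefficient = 2
x_9 = 2.6250, f(x_9) = 0.072440, coefficient = 2
x_10 = 2.7500, f(x_10) = 0.063928, coefficient = 1

I ≈ (0.125000/2) × 2.550553 = 0.159410
Exact value: 0.159202
Error: 0.000207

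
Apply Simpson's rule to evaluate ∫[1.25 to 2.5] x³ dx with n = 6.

f(x) = x³
a = 1.25, b = 2.5, n = 6
h = (b - a)/n = 0.208333

Simpson's rule: (h/3)[f(x₀) + 4f(x₁) + 2f(x₂) + ... + f(xₙ)]

x_0 = 1.2500, f(x_0) = 1.953125, coefficient = 1
x_1 = 1.4583, f(x_1) = 3.101490, coefficient = 4
x_2 = 1.6667, f(x_2) = 4.629630, coefficient = 2
x_3 = 1.8750, f(x_3) = 6.591797, coefficient = 4
x_4 = 2.0833, f(x_4) = 9.042245, coefficient = 2
x_5 = 2.2917, f(x_5) = 12.035229, coefficient = 4
x_6 = 2.5000, f(x_6) = 15.625000, coefficient = 1

I ≈ (0.208333/3) × 131.835938 = 9.155273
Exact value: 9.155273
Error: 0.000000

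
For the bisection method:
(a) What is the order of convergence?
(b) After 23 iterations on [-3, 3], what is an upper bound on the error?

(a) Bisection has linear (order 1) convergence; the error is halved each step.

(b) Error bound = (b-a)/2^n = (3 - (-3))/2^{23}
    = 6/2^{23}

(a) 1 (linear); (b) error ≤ 7.15e-07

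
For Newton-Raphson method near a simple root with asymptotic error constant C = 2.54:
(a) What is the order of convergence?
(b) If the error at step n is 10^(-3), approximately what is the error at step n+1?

(a) Newton-Raphson has quadratic (order 2) convergence near simple roots.
    This means |e_{n+1}| ≈ C|e_n|².

(b) With |e_n| = 10^(-3) and C = 2.54:
    |e_{n+1}| ≈ 2.54 × (10^(-3))² = 2.54 × 10^(-6)

(a) 2 (quadratic); (b) |e_{n+1}| ≈ 2.540e-06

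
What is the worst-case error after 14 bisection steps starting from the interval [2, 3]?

Bisection error bound: |error| ≤ (b-a)/2^n
|error| ≤ (3 - 2)/2^14 = 1/2^14
|error| ≤ 0.0000610352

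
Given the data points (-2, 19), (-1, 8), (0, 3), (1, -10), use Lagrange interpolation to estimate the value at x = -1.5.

Lagrange interpolation formula:
P(x) = Σ yᵢ × Lᵢ(x)
where Lᵢ(x) = Π_{j≠i} (x - xⱼ)/(xᵢ - xⱼ)

L_0(-1.5) = (-1.5 - (-1))/(-2 - (-1)) × (-1.5 - 0)/(-2 - 0) × (-1.5 - 1)/(-2 - 1) = 0.312500
L_1(-1.5) = (-1.5 - (-2))/(-1 - (-2)) × (-1.5 - 0)/(-1 - 0) × (-1.5 - 1)/(-1 - 1) = 0.937500
L_2(-1.5) = (-1.5 - (-2))/(0 - (-2)) × (-1.5 - (-1))/(0 - (-1)) × (-1.5 - 1)/(0 - 1) = -0.312500
L_3(-1.5) = (-1.5 - (-2))/(1 - (-2)) × (-1.5 - (-1))/(1 - (-1)) × (-1.5 - 0)/(1 - 0) = 0.062500

P(-1.5) = 19×L_0(-1.5) + 8×L_1(-1.5) + 3×L_2(-1.5) + (-10)×L_3(-1.5)
P(-1.5) = 11.875000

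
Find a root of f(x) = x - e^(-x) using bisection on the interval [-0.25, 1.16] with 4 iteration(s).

f(x) = x - e^(-x)
Initial interval: [-0.25, 1.16]

Iteration 1:
  c_1 = (-0.250000 + 1.160000)/2 = 0.455000
  f(c_1) = f(0.455000) = -0.179448
  f(a) × f(c) ≥ 0, new interval: [0.455000, 1.160000]
Iteration 2:
  c_2 = (0.455000 + 1.160000)/2 = 0.807500
  f(c_2) = f(0.807500) = 0.361528
  f(a) × f(c) < 0, new interval: [0.455000, 0.807500]
Iteration 3:
  c_3 = (0.455000 + 0.807500)/2 = 0.631250
  f(c_3) = f(0.631250) = 0.099324
  f(a) × f(c) < 0, new interval: [0.455000, 0.631250]
Iteration 4:
  c_4 = (0.455000 + 0.631250)/2 = 0.543125
  f(c_4) = f(0.543125) = -0.037805
  f(a) × f(c) ≥ 0, new interval: [0.543125, 0.631250]

After 4 iteration(s), the approximation is c_4 = 0.543125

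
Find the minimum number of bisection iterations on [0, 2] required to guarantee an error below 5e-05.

We need (b-a)/2^n ≤ 5e-05
(2 - 0)/2^n ≤ 5e-05
2/2^n ≤ 5e-05
2^n ≥ 40000
n ≥ log₂(40000) = 15.29
n ≥ 16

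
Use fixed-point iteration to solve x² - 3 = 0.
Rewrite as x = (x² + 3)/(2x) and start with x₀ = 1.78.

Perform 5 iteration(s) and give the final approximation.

Equation: x² - 3 = 0
Fixed-point form: x = (x² + 3)/(2x)
x₀ = 1.78

x_1 = g(1.780000) = 1.732697
x_2 = g(1.732697) = 1.732051
x_3 = g(1.732051) = 1.732051
x_4 = g(1.732051) = 1.732051
x_5 = g(1.732051) = 1.732051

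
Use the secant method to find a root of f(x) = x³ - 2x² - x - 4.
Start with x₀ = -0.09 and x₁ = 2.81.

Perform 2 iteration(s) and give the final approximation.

f(x) = x³ - 2x² - x - 4
x₀ = -0.09, x₁ = 2.81

Secant formula: x_{n+1} = x_n - f(x_n)(x_n - x_{n-1})/(f(x_n) - f(x_{n-1}))

Iteration 1:
  f(-0.090000) = -3.926929
  f(2.810000) = -0.414159
  x_2 = 2.810000 - (-0.414159)×(2.810000 - (-0.090000))/(-0.414159 - (-3.926929))
       = 3.151913
Iteration 2:
  f(2.810000) = -0.414159
  f(3.151913) = 4.291828
  x_3 = 3.151913 - 4.291828×(3.151913 - 2.810000)/(4.291828 - (-0.414159))
       = 2.840091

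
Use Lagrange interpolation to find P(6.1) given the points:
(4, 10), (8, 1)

Lagrange interpolation formula:
P(x) = Σ yᵢ × Lᵢ(x)
where Lᵢ(x) = Π_{j≠i} (x - xⱼ)/(xᵢ - xⱼ)

L_0(6.1) = (6.1 - 8)/(4 - 8) = 0.475000
L_1(6.1) = (6.1 - 4)/(8 - 4) = 0.525000

P(6.1) = 10×L_0(6.1) + 1×L_1(6.1)
P(6.1) = 5.275000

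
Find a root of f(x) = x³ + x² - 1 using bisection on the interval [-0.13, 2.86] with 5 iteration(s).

f(x) = x³ + x² - 1
Initial interval: [-0.13, 2.86]

Iteration 1:
  c_1 = (-0.130000 + 2.860000)/2 = 1.365000
  f(c_1) = f(1.365000) = 3.406527
  f(a) × f(c) < 0, new interval: [-0.130000, 1.365000]
Iteration 2:
  c_2 = (-0.130000 + 1.365000)/2 = 0.617500
  f(c_2) = f(0.617500) = -0.383237
  f(a) × f(c) ≥ 0, new interval: [0.617500, 1.365000]
Iteration 3:
  c_3 = (0.617500 + 1.365000)/2 = 0.991250
  f(c_3) = f(0.991250) = 0.956556
  f(a) × f(c) < 0, new interval: [0.617500, 0.991250]
Iteration 4:
  c_4 = (0.617500 + 0.991250)/2 = 0.804375
  f(c_4) = f(0.804375) = 0.167465
  f(a) × f(c) < 0, new interval: [0.617500, 0.804375]
Iteration 5:
  c_5 = (0.617500 + 0.804375)/2 = 0.710938
  f(c_5) = f(0.710938) = -0.135237
  f(a) × f(c) ≥ 0, new interval: [0.710938, 0.804375]

After 5 iteration(s), the approximation is c_5 = 0.710938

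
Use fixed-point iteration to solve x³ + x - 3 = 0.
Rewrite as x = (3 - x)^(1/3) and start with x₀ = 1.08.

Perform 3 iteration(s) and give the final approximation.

Equation: x³ + x - 3 = 0
Fixed-point form: x = (3 - x)^(1/3)
x₀ = 1.08

x_1 = g(1.080000) = 1.242893
x_2 = g(1.242893) = 1.206700
x_3 = g(1.206700) = 1.214929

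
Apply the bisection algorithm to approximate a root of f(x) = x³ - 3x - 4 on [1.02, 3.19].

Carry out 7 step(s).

f(x) = x³ - 3x - 4
Initial interval: [1.02, 3.19]

Iteration 1:
  c_1 = (1.020000 + 3.190000)/2 = 2.105000
  f(c_1) = f(2.105000) = -0.987692
  f(a) × f(c) ≥ 0, new interval: [2.105000, 3.190000]
Iteration 2:
  c_2 = (2.105000 + 3.190000)/2 = 2.647500
  f(c_2) = f(2.647500) = 6.614506
  f(a) × f(c) < 0, new interval: [2.105000, 2.647500]
Iteration 3:
  c_3 = (2.105000 + 2.647500)/2 = 2.376250
  f(c_3) = f(2.376250) = 2.288898
  f(a) × f(c) < 0, new interval: [2.105000, 2.376250]
Iteration 4:
  c_4 = (2.105000 + 2.376250)/2 = 2.240625
  f(c_4) = f(2.240625) = 0.526960
  f(a) × f(c) < 0, new interval: [2.105000, 2.240625]
Iteration 5:
  c_5 = (2.105000 + 2.240625)/2 = 2.172813
  f(c_5) = f(2.172813) = -0.260342
  f(a) × f(c) ≥ 0, new interval: [2.172813, 2.240625]
Iteration 6:
  c_6 = (2.172813 + 2.240625)/2 = 2.206719
  f(c_6) = f(2.206719) = 0.125698
  f(a) × f(c) < 0, new interval: [2.172813, 2.206719]
Iteration 7:
  c_7 = (2.172813 + 2.206719)/2 = 2.189766
  f(c_7) = f(2.189766) = -0.069210
  f(a) × f(c) ≥ 0, new interval: [2.189766, 2.206719]

After 7 iteration(s), the approximation is c_7 = 2.189766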